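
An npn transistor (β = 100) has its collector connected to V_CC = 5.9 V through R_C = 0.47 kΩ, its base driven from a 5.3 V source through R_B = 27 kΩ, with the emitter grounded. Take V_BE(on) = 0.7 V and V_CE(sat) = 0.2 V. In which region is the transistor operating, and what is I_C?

saturation; I_C ≈ 12 mA

Assume active: I_B = (5.3 − 0.7)/27 = 0.17 mA, giving I_C = β·I_B = 17 mA.
But then V_CE = 5.9 − 17×0.47 = -2.11 V < V_CE(sat) = 0.2 V — impossible in the active region.
So the transistor is saturated. With V_CE = 0.2 V, I_C = (V_CC − 0.2)/R_C = 5.7/0.47 = 12.1 mA.
Check: β·I_B = 17 mA > I_C = 12.1 mA, confirming saturation.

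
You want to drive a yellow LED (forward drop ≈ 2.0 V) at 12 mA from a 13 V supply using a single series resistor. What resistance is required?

The resistor drops V_S − V_D = 13 − 2.0 = 11 V at 12 mA.
R = 11 V / 12 mA = 0.917 kΩ.

R ≈ 0.92 kΩ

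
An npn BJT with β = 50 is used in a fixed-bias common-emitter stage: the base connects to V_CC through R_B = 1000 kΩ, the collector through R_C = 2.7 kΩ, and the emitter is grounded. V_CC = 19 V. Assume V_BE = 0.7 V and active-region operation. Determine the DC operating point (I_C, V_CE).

I_C ≈ 0.92 mA, V_CE ≈ 17 V

Base loop: V_CC = I_B·R_B + V_BE, so I_B = (19 − 0.7)/1000 kΩ = 0.0183 mA.
In the active region I_C = β·I_B = 50 × 0.0183 = 0.915 mA.
Collector loop: V_CE = V_CC − I_C·R_C = 19 − 0.915×2.7 = 16.5 V.
Since V_CE = 16.5 V > V_CE(sat) ≈ 0.2 V, the transistor is in the active region as assumed.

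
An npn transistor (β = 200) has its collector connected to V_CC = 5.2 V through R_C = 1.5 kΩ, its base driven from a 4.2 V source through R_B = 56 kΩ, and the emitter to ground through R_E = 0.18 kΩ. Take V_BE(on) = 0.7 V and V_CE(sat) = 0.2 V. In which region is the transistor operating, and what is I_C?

saturation; I_C ≈ 3 mA

Assume active: I_B = (4.2 − 0.7)/(56 + 201×0.18) = 0.038 mA, I_C = β·I_B = 7.59 mA.
Then V_CE = 5.2 − 7.59×1.5 − 7.63×0.18 = -7.56 V < 0.2 V — the active assumption fails.
Re-solve with V_CE = 0.2 V. KCL at the emitter: V_E/R_E = (V_BB−0.7−V_E)/R_B + (V_CC−0.2−V_E)/R_C, giving V_E = 0.544 V.
I_C = (V_CC − 0.2 − V_E)/R_C = (5 − 0.544)/1.5 = 2.97 mA.
Check: I_B = (3.5 − 0.544)/56 = 0.0528 mA, and β·I_B = 10.6 mA > I_C, confirming saturation.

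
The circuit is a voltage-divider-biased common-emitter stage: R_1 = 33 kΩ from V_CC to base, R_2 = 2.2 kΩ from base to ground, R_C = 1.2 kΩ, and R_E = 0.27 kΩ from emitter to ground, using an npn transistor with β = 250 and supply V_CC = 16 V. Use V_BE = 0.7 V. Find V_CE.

Thevenize the base divider: V_Th = V_CC·R_2/(R_1+R_2) = 16×2.2/35.2 = 1 V, R_Th = R_1‖R_2 = 2.06 kΩ.
Base-emitter loop: V_Th = I_B·R_Th + V_BE + (β+1)I_B·R_E, so I_B = (1 − 0.7) / (2.06 + 251×0.27) = 0.0043 mA.
I_C = β·I_B = 250×0.0043 = 1.07 mA, and I_E = (β+1)I_B = 1.08 mA.
V_CE = V_CC − I_C·R_C − I_E·R_E = 16 − 1.07×1.2 − 1.08×0.27 = 14.4 V.
V_CE = 14.4 V > 0.2 V confirms active-region operation.

V_CE ≈ 14 V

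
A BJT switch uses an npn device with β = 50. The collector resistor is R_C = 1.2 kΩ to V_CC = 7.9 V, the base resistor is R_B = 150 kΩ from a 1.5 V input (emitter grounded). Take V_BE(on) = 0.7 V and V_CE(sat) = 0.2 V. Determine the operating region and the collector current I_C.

Assume active. Base-emitter loop: I_B = (V_BB − V_BE)/R_B = (1.5 − 0.7)/150 = 0.00533 mA.
I_C = β·I_B = 50×0.00533 = 0.267 mA.
V_CE = V_CC − I_C·R_C = 7.9 − 0.267×1.2 = 7.58 V > V_CE(sat), so the active-region assumption holds.

active; I_C ≈ 0.27 mA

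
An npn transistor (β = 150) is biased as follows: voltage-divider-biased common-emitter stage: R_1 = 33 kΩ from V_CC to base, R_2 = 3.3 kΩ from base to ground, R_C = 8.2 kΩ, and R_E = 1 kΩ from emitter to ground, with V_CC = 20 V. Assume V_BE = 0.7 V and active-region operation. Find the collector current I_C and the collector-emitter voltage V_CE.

I_C ≈ 1.1 mA, V_CE ≈ 10 V

Thevenize the base divider: V_Th = V_CC·R_2/(R_1+R_2) = 20×3.3/36.3 = 1.82 V, R_Th = R_1‖R_2 = 3 kΩ.
Base-emitter loop: V_Th = I_B·R_Th + V_BE + (β+1)I_B·R_E, so I_B = (1.82 − 0.7) / (3 + 151×1) = 0.00726 mA.
I_C = β·I_B = 150×0.00726 = 1.09 mA, and I_E = (β+1)I_B = 1.1 mA.
V_CE = V_CC − I_C·R_C − I_E·R_E = 20 − 1.09×8.2 − 1.1×1 = 9.97 V.
V_CE = 9.97 V > 0.2 V confirms active-region operation.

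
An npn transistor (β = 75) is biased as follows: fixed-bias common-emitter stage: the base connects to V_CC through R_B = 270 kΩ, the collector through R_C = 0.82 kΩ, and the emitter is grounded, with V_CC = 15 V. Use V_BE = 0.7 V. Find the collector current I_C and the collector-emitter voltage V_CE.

Base loop: V_CC = I_B·R_B + V_BE, so I_B = (15 − 0.7)/270 kΩ = 0.053 mA.
In the active region I_C = β·I_B = 75 × 0.053 = 3.97 mA.
Collector loop: V_CE = V_CC − I_C·R_C = 15 − 3.97×0.82 = 11.7 V.
Since V_CE = 11.7 V > V_CE(sat) ≈ 0.2 V, the transistor is in the active region as assumed.

I_C ≈ 4 mA, V_CE ≈ 12 V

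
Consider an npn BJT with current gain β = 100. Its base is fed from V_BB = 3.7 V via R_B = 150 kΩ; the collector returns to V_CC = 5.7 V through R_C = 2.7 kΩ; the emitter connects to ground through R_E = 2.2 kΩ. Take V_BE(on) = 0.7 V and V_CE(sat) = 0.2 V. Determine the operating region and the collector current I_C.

Assume active. Base-emitter loop: I_B = (V_BB − V_BE)/(R_B + (β+1)R_E) = (3.7 − 0.7)/(150 + 101×2.2) = 0.00806 mA.
I_C = β·I_B = 100×0.00806 = 0.806 mA.
V_CE = V_CC − I_C·R_C − I_E·R_E = 5.7 − 0.806×2.7 − 0.814×2.2 = 1.73 V > V_CE(sat), so the active-region assumption holds.

active; I_C ≈ 0.81 mA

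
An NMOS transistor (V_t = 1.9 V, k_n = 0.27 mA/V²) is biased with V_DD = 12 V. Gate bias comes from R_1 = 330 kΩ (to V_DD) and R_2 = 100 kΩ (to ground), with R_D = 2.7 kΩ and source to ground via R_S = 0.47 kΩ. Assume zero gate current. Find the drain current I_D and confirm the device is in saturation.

V_G = V_DD·R_2/(R_1+R_2) = 12×100/430 = 2.79 V.
Assume saturation: I_D = (k_n/2)(V_GS − V_t)² with V_GS = V_G − I_D·R_S = 2.79 − 0.47·I_D.
Substituting gives 0.0298·I_D² − 1.11·I_D + 0.107 = 0, with roots I_D = 0.0965 or 37.2 mA.
The root I_D = 37.2 mA gives V_GS = -14.7 V ≤ V_t, so take I_D = 0.0965 mA.
Then V_GS = 2.75 V and V_DS = V_DD − I_D(R_D+R_S) = 12 − 0.0965×3.17 = 11.7 V.
Saturation requires V_DS ≥ V_GS − V_t = 0.845 V; 11.7 ≥ 0.845 ✓.

I_D ≈ 0.096 mA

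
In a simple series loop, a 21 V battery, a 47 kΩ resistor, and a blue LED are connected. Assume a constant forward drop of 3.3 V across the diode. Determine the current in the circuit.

KVL around the loop: 21 = V_D + I·R = 3.3 + I × 47 kΩ.
So I = (21 − 3.3) / 47 kΩ = 17.7 / 47 = 0.377 mA.

I ≈ 0.38 mA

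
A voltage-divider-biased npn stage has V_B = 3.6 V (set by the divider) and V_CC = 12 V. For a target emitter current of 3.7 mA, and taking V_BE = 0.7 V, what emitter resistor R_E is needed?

R_E ≈ 0.78 kΩ

V_E = V_B − V_BE = 3.6 − 0.7 = 2.9 V.
R_E = V_E / I_E = 2.9 / 3.7 = 0.784 kΩ.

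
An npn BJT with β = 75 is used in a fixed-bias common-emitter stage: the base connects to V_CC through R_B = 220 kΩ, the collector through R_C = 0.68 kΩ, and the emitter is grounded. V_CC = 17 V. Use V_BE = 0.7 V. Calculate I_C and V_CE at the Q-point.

I_C ≈ 5.6 mA, V_CE ≈ 13 V

Base loop: V_CC = I_B·R_B + V_BE, so I_B = (17 − 0.7)/220 kΩ = 0.0741 mA.
In the active region I_C = β·I_B = 75 × 0.0741 = 5.56 mA.
Collector loop: V_CE = V_CC − I_C·R_C = 17 − 5.56×0.68 = 13.2 V.
Since V_CE = 13.2 V > V_CE(sat) ≈ 0.2 V, the transistor is in the active region as assumed.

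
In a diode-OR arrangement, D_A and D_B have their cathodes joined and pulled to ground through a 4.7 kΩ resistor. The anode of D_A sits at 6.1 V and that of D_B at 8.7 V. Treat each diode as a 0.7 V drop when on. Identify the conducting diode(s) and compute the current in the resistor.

Assume both conduct. Then node N would need to be at both 6.1−0.7 = 5.4 V and 8.7−0.7 = 8 V, which is impossible.
Assume only D_B conducts: V_N = 8.7 − 0.7 = 8 V, so I_R = 8/4.7 = 1.7 mA.
Check D_A: its anode-to-cathode voltage is 6.1 − 8 = -1.9 V < 0.7 V, so it is off. The assumption is consistent.

Only D_B conducts; I_R ≈ 1.7 mA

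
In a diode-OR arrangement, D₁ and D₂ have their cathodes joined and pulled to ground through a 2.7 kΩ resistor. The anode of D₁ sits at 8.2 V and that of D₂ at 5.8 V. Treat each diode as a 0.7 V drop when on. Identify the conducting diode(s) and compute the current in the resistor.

Only D₁ conducts; I_R ≈ 2.8 mA

Assume both conduct. Then node N would need to be at both 8.2−0.7 = 7.5 V and 5.8−0.7 = 5.1 V, which is impossible.
Assume only D₁ conducts: V_N = 8.2 − 0.7 = 7.5 V, so I_R = 7.5/2.7 = 2.78 mA.
Check D₂: its anode-to-cathode voltage is 5.8 − 7.5 = -1.7 V < 0.7 V, so it is off. The assumption is consistent.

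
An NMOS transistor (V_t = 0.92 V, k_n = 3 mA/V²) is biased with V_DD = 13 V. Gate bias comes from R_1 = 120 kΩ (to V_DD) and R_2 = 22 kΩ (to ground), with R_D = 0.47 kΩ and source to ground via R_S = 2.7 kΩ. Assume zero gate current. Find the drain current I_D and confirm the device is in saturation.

V_G = V_DD·R_2/(R_1+R_2) = 13×22/142 = 2.01 V.
Assume saturation: I_D = (k_n/2)(V_GS − V_t)² with V_GS = V_G − I_D·R_S = 2.01 − 2.7·I_D.
Substituting gives 10.9·I_D² − 9.86·I_D + 1.8 = 0, with roots I_D = 0.253 or 0.649 mA.
The root I_D = 0.649 mA gives V_GS = 0.262 V ≤ V_t, so take I_D = 0.253 mA.
Then V_GS = 1.33 V and V_DS = V_DD − I_D(R_D+R_S) = 13 − 0.253×3.17 = 12.2 V.
Saturation requires V_DS ≥ V_GS − V_t = 0.411 V; 12.2 ≥ 0.411 ✓.

I_D ≈ 0.25 mA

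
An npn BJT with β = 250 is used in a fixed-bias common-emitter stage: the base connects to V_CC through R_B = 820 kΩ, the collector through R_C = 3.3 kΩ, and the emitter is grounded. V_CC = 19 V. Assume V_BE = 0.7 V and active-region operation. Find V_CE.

Base loop: V_CC = I_B·R_B + V_BE, so I_B = (19 − 0.7)/820 kΩ = 0.0223 mA.
In the active region I_C = β·I_B = 250 × 0.0223 = 5.58 mA.
Collector loop: V_CE = V_CC − I_C·R_C = 19 − 5.58×3.3 = 0.588 V.
Since V_CE = 0.588 V > V_CE(sat) ≈ 0.2 V, the transistor is in the active region as assumed.

V_CE ≈ 0.59 V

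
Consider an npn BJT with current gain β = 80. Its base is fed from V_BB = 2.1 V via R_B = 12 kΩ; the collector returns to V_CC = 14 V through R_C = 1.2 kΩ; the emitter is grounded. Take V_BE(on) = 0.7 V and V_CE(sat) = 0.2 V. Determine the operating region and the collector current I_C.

active; I_C ≈ 9.3 mA

Assume active. Base-emitter loop: I_B = (V_BB − V_BE)/R_B = (2.1 − 0.7)/12 = 0.117 mA.
I_C = β·I_B = 80×0.117 = 9.33 mA.
V_CE = V_CC − I_C·R_C = 14 − 9.33×1.2 = 2.8 V > V_CE(sat), so the active-region assumption holds.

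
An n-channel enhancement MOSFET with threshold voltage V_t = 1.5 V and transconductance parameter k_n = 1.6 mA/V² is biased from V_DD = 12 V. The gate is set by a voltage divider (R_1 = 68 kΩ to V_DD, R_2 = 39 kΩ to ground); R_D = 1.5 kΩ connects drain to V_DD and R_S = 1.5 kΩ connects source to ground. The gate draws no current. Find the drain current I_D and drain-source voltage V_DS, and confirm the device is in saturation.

I_D ≈ 1.1 mA, V_DS ≈ 8.6 V

V_G = V_DD·R_2/(R_1+R_2) = 12×39/107 = 4.37 V.
Assume saturation: I_D = (k_n/2)(V_GS − V_t)² with V_GS = V_G − I_D·R_S = 4.37 − 1.5·I_D.
Substituting gives 1.8·I_D² − 7.9·I_D + 6.61 = 0, with roots I_D = 1.13 or 3.26 mA.
The root I_D = 3.26 mA gives V_GS = -0.519 V ≤ V_t, so take I_D = 1.13 mA.
Then V_GS = 2.69 V and V_DS = V_DD − I_D(R_D+R_S) = 12 − 1.13×3 = 8.62 V.
Saturation requires V_DS ≥ V_GS − V_t = 1.19 V; 8.62 ≥ 1.19 ✓.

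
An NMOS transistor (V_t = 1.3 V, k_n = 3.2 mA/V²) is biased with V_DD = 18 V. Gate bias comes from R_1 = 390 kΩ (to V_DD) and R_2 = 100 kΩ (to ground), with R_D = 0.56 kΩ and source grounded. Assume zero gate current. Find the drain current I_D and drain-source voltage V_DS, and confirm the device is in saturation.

V_G = V_DD·R_2/(R_1+R_2) = 18×100/490 = 3.67 V. With the source grounded, V_GS = V_G = 3.67 V.
Assume saturation: I_D = (k_n/2)(V_GS − V_t)² = (3.2/2)×(3.67 − 1.3)² = 1.6×2.37² = 9.01 mA.
V_DS = V_DD − I_D·R_D = 18 − 9.01×0.56 = 13 V.
Saturation requires V_DS ≥ V_GS − V_t = 2.37 V; 13 ≥ 2.37 ✓.

I_D ≈ 9 mA, V_DS ≈ 13 V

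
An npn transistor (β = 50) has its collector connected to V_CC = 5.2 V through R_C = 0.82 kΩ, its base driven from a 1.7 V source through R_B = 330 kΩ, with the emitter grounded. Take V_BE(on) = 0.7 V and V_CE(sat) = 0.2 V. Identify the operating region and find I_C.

active; I_C ≈ 0.15 mA

Assume active. Base-emitter loop: I_B = (V_BB − V_BE)/R_B = (1.7 − 0.7)/330 = 0.00303 mA.
I_C = β·I_B = 50×0.00303 = 0.152 mA.
V_CE = V_CC − I_C·R_C = 5.2 − 0.152×0.82 = 5.08 V > V_CE(sat), so the active-region assumption holds.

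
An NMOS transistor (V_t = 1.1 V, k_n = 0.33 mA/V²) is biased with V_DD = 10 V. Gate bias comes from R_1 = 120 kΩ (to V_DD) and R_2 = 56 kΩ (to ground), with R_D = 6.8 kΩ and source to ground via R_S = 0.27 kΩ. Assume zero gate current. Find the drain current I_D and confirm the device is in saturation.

I_D ≈ 0.61 mA

V_G = V_DD·R_2/(R_1+R_2) = 10×56/176 = 3.18 V.
Assume saturation: I_D = (k_n/2)(V_GS − V_t)² with V_GS = V_G − I_D·R_S = 3.18 − 0.27·I_D.
Substituting gives 0.012·I_D² − 1.19·I_D + 0.715 = 0, with roots I_D = 0.607 or 97.9 mA.
The root I_D = 97.9 mA gives V_GS = -23.3 V ≤ V_t, so take I_D = 0.607 mA.
Then V_GS = 3.02 V and V_DS = V_DD − I_D(R_D+R_S) = 10 − 0.607×7.07 = 5.71 V.
Saturation requires V_DS ≥ V_GS − V_t = 1.92 V; 5.71 ≥ 1.92 ✓.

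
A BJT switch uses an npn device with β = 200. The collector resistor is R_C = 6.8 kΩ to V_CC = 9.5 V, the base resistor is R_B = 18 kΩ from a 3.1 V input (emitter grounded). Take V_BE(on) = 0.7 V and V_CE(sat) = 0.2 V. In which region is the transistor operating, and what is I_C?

saturation; I_C ≈ 1.4 mA

Assume active: I_B = (3.1 − 0.7)/18 = 0.133 mA, giving I_C = β·I_B = 26.7 mA.
But then V_CE = 9.5 − 26.7×6.8 = -172 V < V_CE(sat) = 0.2 V — impossible in the active region.
So the transistor is saturated. With V_CE = 0.2 V, I_C = (V_CC − 0.2)/R_C = 9.3/6.8 = 1.37 mA.
Check: β·I_B = 26.7 mA > I_C = 1.37 mA, confirming saturation.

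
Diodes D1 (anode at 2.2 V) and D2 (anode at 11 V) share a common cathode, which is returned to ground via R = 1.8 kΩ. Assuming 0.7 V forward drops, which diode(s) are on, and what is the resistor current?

Assume both conduct. Then node N would need to be at both 2.2−0.7 = 1.5 V and 11−0.7 = 10.3 V, which is impossible.
Assume only D2 conducts: V_N = 11 − 0.7 = 10.3 V, so I_R = 10.3/1.8 = 5.72 mA.
Check D1: its anode-to-cathode voltage is 2.2 − 10.3 = -8.1 V < 0.7 V, so it is off. The assumption is consistent.

Only D2 conducts; I_R ≈ 5.7 mA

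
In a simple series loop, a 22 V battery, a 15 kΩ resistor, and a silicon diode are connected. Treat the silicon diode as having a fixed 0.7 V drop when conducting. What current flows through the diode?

KVL around the loop: 22 = V_D + I·R = 0.7 + I × 15 kΩ.
So I = (22 − 0.7) / 15 kΩ = 21.3 / 15 = 1.42 mA.

I ≈ 1.4 mA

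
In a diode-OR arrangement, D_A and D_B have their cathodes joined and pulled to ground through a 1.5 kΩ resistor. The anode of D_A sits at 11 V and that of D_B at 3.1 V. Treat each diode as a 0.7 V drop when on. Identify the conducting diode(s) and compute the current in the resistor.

Only D_A conducts; I_R ≈ 6.9 mA

Assume both conduct. Then node N would need to be at both 11−0.7 = 10.3 V and 3.1−0.7 = 2.4 V, which is impossible.
Assume only D_A conducts: V_N = 11 − 0.7 = 10.3 V, so I_R = 10.3/1.5 = 6.87 mA.
Check D_B: its anode-to-cathode voltage is 3.1 − 10.3 = -7.2 V < 0.7 V, so it is off. The assumption is consistent.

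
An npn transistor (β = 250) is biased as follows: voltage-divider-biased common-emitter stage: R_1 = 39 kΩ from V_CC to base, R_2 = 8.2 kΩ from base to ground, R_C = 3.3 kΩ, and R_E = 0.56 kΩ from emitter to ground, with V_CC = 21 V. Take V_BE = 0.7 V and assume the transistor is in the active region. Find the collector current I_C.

I_C ≈ 5 mA

Thevenize the base divider: V_Th = V_CC·R_2/(R_1+R_2) = 21×8.2/47.2 = 3.65 V, R_Th = R_1‖R_2 = 6.78 kΩ.
Base-emitter loop: V_Th = I_B·R_Th + V_BE + (β+1)I_B·R_E, so I_B = (3.65 − 0.7) / (6.78 + 251×0.56) = 0.02 mA.
I_C = β·I_B = 250×0.02 = 5 mA, and I_E = (β+1)I_B = 5.02 mA.
V_CE = V_CC − I_C·R_C − I_E·R_E = 21 − 5×3.3 − 5.02×0.56 = 1.68 V.
V_CE = 1.68 V > 0.2 V confirms active-region operation.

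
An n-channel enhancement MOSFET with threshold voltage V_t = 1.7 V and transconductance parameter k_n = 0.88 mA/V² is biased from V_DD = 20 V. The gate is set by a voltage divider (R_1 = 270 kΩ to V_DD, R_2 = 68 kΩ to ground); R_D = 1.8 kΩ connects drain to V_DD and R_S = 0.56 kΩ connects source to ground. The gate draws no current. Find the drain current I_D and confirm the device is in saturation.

V_G = V_DD·R_2/(R_1+R_2) = 20×68/338 = 4.02 V.
Assume saturation: I_D = (k_n/2)(V_GS − V_t)² with V_GS = V_G − I_D·R_S = 4.02 − 0.56·I_D.
Substituting gives 0.138·I_D² − 2.15·I_D + 2.38 = 0, with roots I_D = 1.2 or 14.3 mA.
The root I_D = 14.3 mA gives V_GS = -4.01 V ≤ V_t, so take I_D = 1.2 mA.
Then V_GS = 3.35 V and V_DS = V_DD − I_D(R_D+R_S) = 20 − 1.2×2.36 = 17.2 V.
Saturation requires V_DS ≥ V_GS − V_t = 1.65 V; 17.2 ≥ 1.65 ✓.

I_D ≈ 1.2 mA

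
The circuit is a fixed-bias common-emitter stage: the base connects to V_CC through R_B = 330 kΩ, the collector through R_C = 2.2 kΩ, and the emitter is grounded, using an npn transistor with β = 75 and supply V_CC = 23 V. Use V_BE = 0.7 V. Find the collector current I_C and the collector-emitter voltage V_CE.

I_C ≈ 5.1 mA, V_CE ≈ 12 V

Base loop: V_CC = I_B·R_B + V_BE, so I_B = (23 − 0.7)/330 kΩ = 0.0676 mA.
In the active region I_C = β·I_B = 75 × 0.0676 = 5.07 mA.
Collector loop: V_CE = V_CC − I_C·R_C = 23 − 5.07×2.2 = 11.8 V.
Since V_CE = 11.8 V > V_CE(sat) ≈ 0.2 V, the transistor is in the active region as assumed.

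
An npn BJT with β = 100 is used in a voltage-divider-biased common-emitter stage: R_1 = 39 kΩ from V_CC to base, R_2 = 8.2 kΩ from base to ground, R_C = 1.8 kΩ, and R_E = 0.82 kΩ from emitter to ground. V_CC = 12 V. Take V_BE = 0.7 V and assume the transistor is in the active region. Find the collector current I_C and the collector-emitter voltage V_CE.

I_C ≈ 1.5 mA, V_CE ≈ 7.9 V

Thevenize the base divider: V_Th = V_CC·R_2/(R_1+R_2) = 12×8.2/47.2 = 2.08 V, R_Th = R_1‖R_2 = 6.78 kΩ.
Base-emitter loop: V_Th = I_B·R_Th + V_BE + (β+1)I_B·R_E, so I_B = (2.08 − 0.7) / (6.78 + 101×0.82) = 0.0155 mA.
I_C = β·I_B = 100×0.0155 = 1.55 mA, and I_E = (β+1)I_B = 1.56 mA.
V_CE = V_CC − I_C·R_C − I_E·R_E = 12 − 1.55×1.8 − 1.56×0.82 = 7.94 V.
V_CE = 7.94 V > 0.2 V confirms active-region operation.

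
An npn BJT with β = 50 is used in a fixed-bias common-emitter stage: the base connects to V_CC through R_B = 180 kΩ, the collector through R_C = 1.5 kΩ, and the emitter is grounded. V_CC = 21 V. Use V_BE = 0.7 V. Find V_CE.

Base loop: V_CC = I_B·R_B + V_BE, so I_B = (21 − 0.7)/180 kΩ = 0.113 mA.
In the active region I_C = β·I_B = 50 × 0.113 = 5.64 mA.
Collector loop: V_CE = V_CC − I_C·R_C = 21 − 5.64×1.5 = 12.5 V.
Since V_CE = 12.5 V > V_CE(sat) ≈ 0.2 V, the transistor is in the active region as assumed.

V_CE ≈ 13 V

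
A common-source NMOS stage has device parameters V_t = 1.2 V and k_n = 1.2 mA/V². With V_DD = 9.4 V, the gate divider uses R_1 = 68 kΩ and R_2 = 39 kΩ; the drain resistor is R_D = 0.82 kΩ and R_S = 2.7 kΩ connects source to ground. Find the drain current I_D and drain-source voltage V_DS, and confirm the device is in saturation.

V_G = V_DD·R_2/(R_1+R_2) = 9.4×39/107 = 3.43 V.
Assume saturation: I_D = (k_n/2)(V_GS − V_t)² with V_GS = V_G − I_D·R_S = 3.43 − 2.7·I_D.
Substituting gives 4.37·I_D² − 8.21·I_D + 2.97 = 0, with roots I_D = 0.49 or 1.39 mA.
The root I_D = 1.39 mA gives V_GS = -0.321 V ≤ V_t, so take I_D = 0.49 mA.
Then V_GS = 2.1 V and V_DS = V_DD − I_D(R_D+R_S) = 9.4 − 0.49×3.52 = 7.68 V.
Saturation requires V_DS ≥ V_GS − V_t = 0.904 V; 7.68 ≥ 0.904 ✓.

I_D ≈ 0.49 mA, V_DS ≈ 7.7 V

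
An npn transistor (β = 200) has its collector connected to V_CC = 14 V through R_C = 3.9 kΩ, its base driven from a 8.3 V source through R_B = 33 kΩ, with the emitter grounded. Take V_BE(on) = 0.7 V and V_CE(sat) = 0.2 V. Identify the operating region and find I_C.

saturation; I_C ≈ 3.5 mA

Assume active: I_B = (8.3 − 0.7)/33 = 0.23 mA, giving I_C = β·I_B = 46.1 mA.
But then V_CE = 14 − 46.1×3.9 = -166 V < V_CE(sat) = 0.2 V — impossible in the active region.
So the transistor is saturated. With V_CE = 0.2 V, I_C = (V_CC − 0.2)/R_C = 13.8/3.9 = 3.54 mA.
Check: β·I_B = 46.1 mA > I_C = 3.54 mA, confirming saturation.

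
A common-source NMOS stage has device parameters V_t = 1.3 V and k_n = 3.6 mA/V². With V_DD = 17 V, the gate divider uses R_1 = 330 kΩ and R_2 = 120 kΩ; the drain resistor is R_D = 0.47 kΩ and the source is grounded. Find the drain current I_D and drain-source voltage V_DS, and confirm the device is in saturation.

V_G = V_DD·R_2/(R_1+R_2) = 17×120/450 = 4.53 V. With the source grounded, V_GS = V_G = 4.53 V.
Assume saturation: I_D = (k_n/2)(V_GS − V_t)² = (3.6/2)×(4.53 − 1.3)² = 1.8×3.23² = 18.8 mA.
V_DS = V_DD − I_D·R_D = 17 − 18.8×0.47 = 8.16 V.
Saturation requires V_DS ≥ V_GS − V_t = 3.23 V; 8.16 ≥ 3.23 ✓.

I_D ≈ 19 mA, V_DS ≈ 8.2 V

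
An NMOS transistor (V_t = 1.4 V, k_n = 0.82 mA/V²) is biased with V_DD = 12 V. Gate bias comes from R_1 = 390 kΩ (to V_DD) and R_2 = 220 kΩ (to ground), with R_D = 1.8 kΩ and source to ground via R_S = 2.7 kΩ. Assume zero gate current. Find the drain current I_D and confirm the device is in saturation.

I_D ≈ 0.63 mA

V_G = V_DD·R_2/(R_1+R_2) = 12×220/610 = 4.33 V.
Assume saturation: I_D = (k_n/2)(V_GS − V_t)² with V_GS = V_G − I_D·R_S = 4.33 − 2.7·I_D.
Substituting gives 2.99·I_D² − 7.48·I_D + 3.51 = 0, with roots I_D = 0.627 or 1.88 mA.
The root I_D = 1.88 mA gives V_GS = -0.74 V ≤ V_t, so take I_D = 0.627 mA.
Then V_GS = 2.64 V and V_DS = V_DD − I_D(R_D+R_S) = 12 − 0.627×4.5 = 9.18 V.
Saturation requires V_DS ≥ V_GS − V_t = 1.24 V; 9.18 ≥ 1.24 ✓.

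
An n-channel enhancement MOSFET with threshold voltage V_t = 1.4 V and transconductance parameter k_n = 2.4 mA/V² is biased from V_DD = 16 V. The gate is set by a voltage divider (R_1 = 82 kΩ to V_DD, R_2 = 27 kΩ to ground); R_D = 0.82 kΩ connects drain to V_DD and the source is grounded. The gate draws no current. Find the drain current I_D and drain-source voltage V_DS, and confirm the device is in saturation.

I_D ≈ 7.9 mA, V_DS ≈ 9.5 V

V_G = V_DD·R_2/(R_1+R_2) = 16×27/109 = 3.96 V. With the source grounded, V_GS = V_G = 3.96 V.
Assume saturation: I_D = (k_n/2)(V_GS − V_t)² = (2.4/2)×(3.96 − 1.4)² = 1.2×2.56² = 7.88 mA.
V_DS = V_DD − I_D·R_D = 16 − 7.88×0.82 = 9.53 V.
Saturation requires V_DS ≥ V_GS − V_t = 2.56 V; 9.53 ≥ 2.56 ✓.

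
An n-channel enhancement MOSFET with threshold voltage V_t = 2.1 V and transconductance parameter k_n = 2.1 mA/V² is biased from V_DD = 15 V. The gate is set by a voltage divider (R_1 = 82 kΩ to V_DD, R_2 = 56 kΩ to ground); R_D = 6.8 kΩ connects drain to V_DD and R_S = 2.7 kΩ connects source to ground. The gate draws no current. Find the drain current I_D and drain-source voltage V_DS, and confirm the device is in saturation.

V_G = V_DD·R_2/(R_1+R_2) = 15×56/138 = 6.09 V.
Assume saturation: I_D = (k_n/2)(V_GS − V_t)² with V_GS = V_G − I_D·R_S = 6.09 − 2.7·I_D.
Substituting gives 7.65·I_D² − 23.6·I_D + 16.7 = 0, with roots I_D = 1.1 or 1.99 mA.
The root I_D = 1.99 mA gives V_GS = 0.725 V ≤ V_t, so take I_D = 1.1 mA.
Then V_GS = 3.12 V and V_DS = V_DD − I_D(R_D+R_S) = 15 − 1.1×9.5 = 4.57 V.
Saturation requires V_DS ≥ V_GS − V_t = 1.02 V; 4.57 ≥ 1.02 ✓.

I_D ≈ 1.1 mA, V_DS ≈ 4.6 V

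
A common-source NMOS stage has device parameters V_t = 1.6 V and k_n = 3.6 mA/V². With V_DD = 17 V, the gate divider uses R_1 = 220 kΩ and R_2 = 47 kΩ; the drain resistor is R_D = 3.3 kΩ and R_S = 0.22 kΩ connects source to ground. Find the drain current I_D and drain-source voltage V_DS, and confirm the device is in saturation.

V_G = V_DD·R_2/(R_1+R_2) = 17×47/267 = 2.99 V.
Assume saturation: I_D = (k_n/2)(V_GS − V_t)² with V_GS = V_G − I_D·R_S = 2.99 − 0.22·I_D.
Substituting gives 0.0871·I_D² − 2.1·I_D + 3.49 = 0, with roots I_D = 1.79 or 22.3 mA.
The root I_D = 22.3 mA gives V_GS = -1.92 V ≤ V_t, so take I_D = 1.79 mA.
Then V_GS = 2.6 V and V_DS = V_DD − I_D(R_D+R_S) = 17 − 1.79×3.52 = 10.7 V.
Saturation requires V_DS ≥ V_GS − V_t = 0.998 V; 10.7 ≥ 0.998 ✓.

I_D ≈ 1.8 mA, V_DS ≈ 11 V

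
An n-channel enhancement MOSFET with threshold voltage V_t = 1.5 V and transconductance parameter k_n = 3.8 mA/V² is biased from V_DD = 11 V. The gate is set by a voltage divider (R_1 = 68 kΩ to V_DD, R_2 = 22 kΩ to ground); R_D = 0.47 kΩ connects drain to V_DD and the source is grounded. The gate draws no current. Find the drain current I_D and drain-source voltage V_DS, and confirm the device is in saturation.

V_G = V_DD·R_2/(R_1+R_2) = 11×22/90 = 2.69 V. With the source grounded, V_GS = V_G = 2.69 V.
Assume saturation: I_D = (k_n/2)(V_GS − V_t)² = (3.8/2)×(2.69 − 1.5)² = 1.9×1.19² = 2.69 mA.
V_DS = V_DD − I_D·R_D = 11 − 2.69×0.47 = 9.74 V.
Saturation requires V_DS ≥ V_GS − V_t = 1.19 V; 9.74 ≥ 1.19 ✓.

I_D ≈ 2.7 mA, V_DS ≈ 9.7 V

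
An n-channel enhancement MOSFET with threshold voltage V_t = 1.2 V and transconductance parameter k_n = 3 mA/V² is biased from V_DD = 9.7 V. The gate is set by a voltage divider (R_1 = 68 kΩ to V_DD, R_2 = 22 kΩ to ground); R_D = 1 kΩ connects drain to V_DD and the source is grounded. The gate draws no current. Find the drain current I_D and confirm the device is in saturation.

I_D ≈ 2.1 mA

V_G = V_DD·R_2/(R_1+R_2) = 9.7×22/90 = 2.37 V. With the source grounded, V_GS = V_G = 2.37 V.
Assume saturation: I_D = (k_n/2)(V_GS − V_t)² = (3/2)×(2.37 − 1.2)² = 1.5×1.17² = 2.06 mA.
V_DS = V_DD − I_D·R_D = 9.7 − 2.06×1 = 7.64 V.
Saturation requires V_DS ≥ V_GS − V_t = 1.17 V; 7.64 ≥ 1.17 ✓.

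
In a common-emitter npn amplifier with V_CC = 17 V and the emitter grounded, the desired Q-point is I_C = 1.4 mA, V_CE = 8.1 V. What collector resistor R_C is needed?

R_C ≈ 6.4 kΩ

Collector loop: V_CC = I_C·R_C + V_CE.
R_C = (V_CC − V_CE)/I_C = (17 − 8.1)/1.4 = 6.36 kΩ.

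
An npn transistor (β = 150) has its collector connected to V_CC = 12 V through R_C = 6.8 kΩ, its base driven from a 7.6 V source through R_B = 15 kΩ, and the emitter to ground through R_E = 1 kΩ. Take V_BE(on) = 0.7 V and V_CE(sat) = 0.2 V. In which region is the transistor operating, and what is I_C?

Assume active: I_B = (7.6 − 0.7)/(15 + 151×1) = 0.0416 mA, I_C = β·I_B = 6.23 mA.
Then V_CE = 12 − 6.23×6.8 − 6.28×1 = -36.7 V < 0.2 V — the active assumption fails.
Re-solve with V_CE = 0.2 V. KCL at the emitter: V_E/R_E = (V_BB−0.7−V_E)/R_B + (V_CC−0.2−V_E)/R_C, giving V_E = 1.81 V.
I_C = (V_CC − 0.2 − V_E)/R_C = (11.8 − 1.81)/6.8 = 1.47 mA.
Check: I_B = (6.9 − 1.81)/15 = 0.339 mA, and β·I_B = 50.9 mA > I_C, confirming saturation.

saturation; I_C ≈ 1.5 mA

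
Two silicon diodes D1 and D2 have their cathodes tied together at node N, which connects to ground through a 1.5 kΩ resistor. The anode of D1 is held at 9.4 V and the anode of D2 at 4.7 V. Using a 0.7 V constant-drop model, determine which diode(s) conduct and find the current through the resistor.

Assume both conduct. Then node N would need to be at both 9.4−0.7 = 8.7 V and 4.7−0.7 = 4 V, which is impossible.
Assume only D1 conducts: V_N = 9.4 − 0.7 = 8.7 V, so I_R = 8.7/1.5 = 5.8 mA.
Check D2: its anode-to-cathode voltage is 4.7 − 8.7 = -4 V < 0.7 V, so it is off. The assumption is consistent.

Only D1 conducts; I_R ≈ 5.8 mA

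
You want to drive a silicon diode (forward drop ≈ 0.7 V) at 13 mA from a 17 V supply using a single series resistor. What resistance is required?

R ≈ 1.3 kΩ

The resistor drops V_S − V_D = 17 − 0.7 = 16.3 V at 13 mA.
R = 16.3 V / 13 mA = 1.25 kΩ.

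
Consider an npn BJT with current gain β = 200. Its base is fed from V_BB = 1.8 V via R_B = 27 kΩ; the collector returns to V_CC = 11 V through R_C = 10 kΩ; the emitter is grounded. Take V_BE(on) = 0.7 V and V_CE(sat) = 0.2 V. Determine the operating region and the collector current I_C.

Assume active: I_B = (1.8 − 0.7)/27 = 0.0407 mA, giving I_C = β·I_B = 8.15 mA.
But then V_CE = 11 − 8.15×10 = -70.5 V < V_CE(sat) = 0.2 V — impossible in the active region.
So the transistor is saturated. With V_CE = 0.2 V, I_C = (V_CC − 0.2)/R_C = 10.8/10 = 1.08 mA.
Check: β·I_B = 8.15 mA > I_C = 1.08 mA, confirming saturation.

saturation; I_C ≈ 1.1 mA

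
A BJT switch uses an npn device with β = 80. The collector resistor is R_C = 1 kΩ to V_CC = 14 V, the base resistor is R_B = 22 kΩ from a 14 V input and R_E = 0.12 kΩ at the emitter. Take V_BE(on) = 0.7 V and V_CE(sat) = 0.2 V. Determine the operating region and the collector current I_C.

saturation; I_C ≈ 12 mA

Assume active: I_B = (14 − 0.7)/(22 + 81×0.12) = 0.419 mA, I_C = β·I_B = 33.5 mA.
Then V_CE = 14 − 33.5×1 − 34×0.12 = -23.6 V < 0.2 V — the active assumption fails.
Re-solve with V_CE = 0.2 V. KCL at the emitter: V_E/R_E = (V_BB−0.7−V_E)/R_B + (V_CC−0.2−V_E)/R_C, giving V_E = 1.54 V.
I_C = (V_CC − 0.2 − V_E)/R_C = (13.8 − 1.54)/1 = 12.3 mA.
Check: I_B = (13.3 − 1.54)/22 = 0.535 mA, and β·I_B = 42.8 mA > I_C, confirming saturation.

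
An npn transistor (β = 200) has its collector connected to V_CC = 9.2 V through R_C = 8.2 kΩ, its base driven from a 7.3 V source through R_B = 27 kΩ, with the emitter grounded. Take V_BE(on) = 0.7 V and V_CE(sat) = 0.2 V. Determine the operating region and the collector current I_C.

saturation; I_C ≈ 1.1 mA

Assume active: I_B = (7.3 − 0.7)/27 = 0.244 mA, giving I_C = β·I_B = 48.9 mA.
But then V_CE = 9.2 − 48.9×8.2 = -392 V < V_CE(sat) = 0.2 V — impossible in the active region.
So the transistor is saturated. With V_CE = 0.2 V, I_C = (V_CC − 0.2)/R_C = 9/8.2 = 1.1 mA.
Check: β·I_B = 48.9 mA > I_C = 1.1 mA, confirming saturation.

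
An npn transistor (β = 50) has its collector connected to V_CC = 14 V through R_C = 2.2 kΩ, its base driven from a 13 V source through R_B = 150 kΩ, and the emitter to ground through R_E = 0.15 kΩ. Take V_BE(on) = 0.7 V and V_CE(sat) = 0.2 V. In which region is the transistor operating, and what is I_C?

active; I_C ≈ 3.9 mA

Assume active. Base-emitter loop: I_B = (V_BB − V_BE)/(R_B + (β+1)R_E) = (13 − 0.7)/(150 + 51×0.15) = 0.078 mA.
I_C = β·I_B = 50×0.078 = 3.9 mA.
V_CE = V_CC − I_C·R_C − I_E·R_E = 14 − 3.9×2.2 − 3.98×0.15 = 4.82 V > V_CE(sat), so the active-region assumption holds.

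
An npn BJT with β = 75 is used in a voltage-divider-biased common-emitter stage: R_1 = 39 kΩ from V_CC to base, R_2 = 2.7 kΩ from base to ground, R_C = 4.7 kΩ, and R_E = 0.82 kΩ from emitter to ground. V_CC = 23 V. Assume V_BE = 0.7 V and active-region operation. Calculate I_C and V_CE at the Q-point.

I_C ≈ 0.91 mA, V_CE ≈ 18 V

Thevenize the base divider: V_Th = V_CC·R_2/(R_1+R_2) = 23×2.7/41.7 = 1.49 V, R_Th = R_1‖R_2 = 2.53 kΩ.
Base-emitter loop: V_Th = I_B·R_Th + V_BE + (β+1)I_B·R_E, so I_B = (1.49 − 0.7) / (2.53 + 76×0.82) = 0.0122 mA.
I_C = β·I_B = 75×0.0122 = 0.913 mA, and I_E = (β+1)I_B = 0.925 mA.
V_CE = V_CC − I_C·R_C − I_E·R_E = 23 − 0.913×4.7 − 0.925×0.82 = 18 V.
V_CE = 18 V > 0.2 V confirms active-region operation.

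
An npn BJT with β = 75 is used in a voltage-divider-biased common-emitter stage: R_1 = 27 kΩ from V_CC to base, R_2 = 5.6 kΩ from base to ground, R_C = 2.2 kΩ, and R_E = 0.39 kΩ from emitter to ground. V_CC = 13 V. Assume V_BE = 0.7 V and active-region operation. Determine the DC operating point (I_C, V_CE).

I_C ≈ 3.4 mA, V_CE ≈ 4.3 V

Thevenize the base divider: V_Th = V_CC·R_2/(R_1+R_2) = 13×5.6/32.6 = 2.23 V, R_Th = R_1‖R_2 = 4.64 kΩ.
Base-emitter loop: V_Th = I_B·R_Th + V_BE + (β+1)I_B·R_E, so I_B = (2.23 − 0.7) / (4.64 + 76×0.39) = 0.0447 mA.
I_C = β·I_B = 75×0.0447 = 3.35 mA, and I_E = (β+1)I_B = 3.4 mA.
V_CE = V_CC − I_C·R_C − I_E·R_E = 13 − 3.35×2.2 − 3.4×0.39 = 4.29 V.
V_CE = 4.29 V > 0.2 V confirms active-region operation.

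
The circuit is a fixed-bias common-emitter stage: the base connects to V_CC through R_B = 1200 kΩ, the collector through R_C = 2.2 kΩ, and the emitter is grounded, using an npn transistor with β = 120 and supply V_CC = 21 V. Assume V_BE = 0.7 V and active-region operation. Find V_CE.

V_CE ≈ 17 V

Base loop: V_CC = I_B·R_B + V_BE, so I_B = (21 − 0.7)/1200 kΩ = 0.0169 mA.
In the active region I_C = β·I_B = 120 × 0.0169 = 2.03 mA.
Collector loop: V_CE = V_CC − I_C·R_C = 21 − 2.03×2.2 = 16.5 V.
Since V_CE = 16.5 V > V_CE(sat) ≈ 0.2 V, the transistor is in the active region as assumed.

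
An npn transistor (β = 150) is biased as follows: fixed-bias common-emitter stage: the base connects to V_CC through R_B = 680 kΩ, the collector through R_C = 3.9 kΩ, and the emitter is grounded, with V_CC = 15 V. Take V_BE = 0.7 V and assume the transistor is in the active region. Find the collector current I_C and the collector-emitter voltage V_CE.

I_C ≈ 3.2 mA, V_CE ≈ 2.7 V

Base loop: V_CC = I_B·R_B + V_BE, so I_B = (15 − 0.7)/680 kΩ = 0.021 mA.
In the active region I_C = β·I_B = 150 × 0.021 = 3.15 mA.
Collector loop: V_CE = V_CC − I_C·R_C = 15 − 3.15×3.9 = 2.7 V.
Since V_CE = 2.7 V > V_CE(sat) ≈ 0.2 V, the transistor is in the active region as assumed.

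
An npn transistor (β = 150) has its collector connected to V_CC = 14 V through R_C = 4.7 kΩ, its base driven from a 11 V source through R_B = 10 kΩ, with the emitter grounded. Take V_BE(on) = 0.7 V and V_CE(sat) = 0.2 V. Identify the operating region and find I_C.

saturation; I_C ≈ 2.9 mA

Assume active: I_B = (11 − 0.7)/10 = 1.03 mA, giving I_C = β·I_B = 154 mA.
But then V_CE = 14 − 154×4.7 = -712 V < V_CE(sat) = 0.2 V — impossible in the active region.
So the transistor is saturated. With V_CE = 0.2 V, I_C = (V_CC − 0.2)/R_C = 13.8/4.7 = 2.94 mA.
Check: β·I_B = 154 mA > I_C = 2.94 mA, confirming saturation.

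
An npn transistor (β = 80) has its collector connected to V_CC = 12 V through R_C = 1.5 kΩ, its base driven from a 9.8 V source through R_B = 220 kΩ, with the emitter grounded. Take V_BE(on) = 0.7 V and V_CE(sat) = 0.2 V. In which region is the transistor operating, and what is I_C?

active; I_C ≈ 3.3 mA

Assume active. Base-emitter loop: I_B = (V_BB − V_BE)/R_B = (9.8 − 0.7)/220 = 0.0414 mA.
I_C = β·I_B = 80×0.0414 = 3.31 mA.
V_CE = V_CC − I_C·R_C = 12 − 3.31×1.5 = 7.04 V > V_CE(sat), so the active-region assumption holds.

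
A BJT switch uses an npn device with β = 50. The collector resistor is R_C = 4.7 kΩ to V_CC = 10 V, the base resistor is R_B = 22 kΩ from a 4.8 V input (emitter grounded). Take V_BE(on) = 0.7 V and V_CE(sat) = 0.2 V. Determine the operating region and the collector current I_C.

saturation; I_C ≈ 2.1 mA

Assume active: I_B = (4.8 − 0.7)/22 = 0.186 mA, giving I_C = β·I_B = 9.32 mA.
But then V_CE = 10 − 9.32×4.7 = -33.8 V < V_CE(sat) = 0.2 V — impossible in the active region.
So the transistor is saturated. With V_CE = 0.2 V, I_C = (V_CC − 0.2)/R_C = 9.8/4.7 = 2.09 mA.
Check: β·I_B = 9.32 mA > I_C = 2.09 mA, confirming saturation.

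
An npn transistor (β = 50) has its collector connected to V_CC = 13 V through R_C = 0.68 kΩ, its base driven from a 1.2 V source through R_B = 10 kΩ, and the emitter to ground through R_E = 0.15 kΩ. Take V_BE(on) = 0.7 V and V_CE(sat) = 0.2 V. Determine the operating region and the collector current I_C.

active; I_C ≈ 1.4 mA

Assume active. Base-emitter loop: I_B = (V_BB − V_BE)/(R_B + (β+1)R_E) = (1.2 − 0.7)/(10 + 51×0.15) = 0.0283 mA.
I_C = β·I_B = 50×0.0283 = 1.42 mA.
V_CE = V_CC − I_C·R_C − I_E·R_E = 13 − 1.42×0.68 − 1.44×0.15 = 11.8 V > V_CE(sat), so the active-region assumption holds.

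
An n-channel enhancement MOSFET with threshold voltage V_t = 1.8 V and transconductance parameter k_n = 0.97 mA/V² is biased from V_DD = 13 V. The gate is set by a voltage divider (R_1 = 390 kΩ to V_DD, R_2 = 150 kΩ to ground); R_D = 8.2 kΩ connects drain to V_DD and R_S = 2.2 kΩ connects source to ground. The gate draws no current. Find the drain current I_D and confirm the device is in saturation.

I_D ≈ 0.41 mA

V_G = V_DD·R_2/(R_1+R_2) = 13×150/540 = 3.61 V.
Assume saturation: I_D = (k_n/2)(V_GS − V_t)² with V_GS = V_G − I_D·R_S = 3.61 − 2.2·I_D.
Substituting gives 2.35·I_D² − 4.86·I_D + 1.59 = 0, with roots I_D = 0.407 or 1.67 mA.
The root I_D = 1.67 mA gives V_GS = -0.0532 V ≤ V_t, so take I_D = 0.407 mA.
Then V_GS = 2.72 V and V_DS = V_DD − I_D(R_D+R_S) = 13 − 0.407×10.4 = 8.77 V.
Saturation requires V_DS ≥ V_GS − V_t = 0.916 V; 8.77 ≥ 0.916 ✓.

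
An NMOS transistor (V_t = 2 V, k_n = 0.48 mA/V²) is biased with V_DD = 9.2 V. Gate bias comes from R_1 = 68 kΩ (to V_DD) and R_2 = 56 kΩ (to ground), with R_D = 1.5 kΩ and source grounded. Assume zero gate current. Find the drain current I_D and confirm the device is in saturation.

V_G = V_DD·R_2/(R_1+R_2) = 9.2×56/124 = 4.15 V. With the source grounded, V_GS = V_G = 4.15 V.
Assume saturation: I_D = (k_n/2)(V_GS − V_t)² = (0.48/2)×(4.15 − 2)² = 0.24×2.15² = 1.11 mA.
V_DS = V_DD − I_D·R_D = 9.2 − 1.11×1.5 = 7.53 V.
Saturation requires V_DS ≥ V_GS − V_t = 2.15 V; 7.53 ≥ 2.15 ✓.

I_D ≈ 1.1 mA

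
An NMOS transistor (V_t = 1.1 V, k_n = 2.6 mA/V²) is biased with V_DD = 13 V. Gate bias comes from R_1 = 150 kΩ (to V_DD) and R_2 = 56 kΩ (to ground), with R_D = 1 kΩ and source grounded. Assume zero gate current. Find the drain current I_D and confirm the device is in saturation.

I_D ≈ 7.7 mA

V_G = V_DD·R_2/(R_1+R_2) = 13×56/206 = 3.53 V. With the source grounded, V_GS = V_G = 3.53 V.
Assume saturation: I_D = (k_n/2)(V_GS − V_t)² = (2.6/2)×(3.53 − 1.1)² = 1.3×2.43² = 7.7 mA.
V_DS = V_DD − I_D·R_D = 13 − 7.7×1 = 5.3 V.
Saturation requires V_DS ≥ V_GS − V_t = 2.43 V; 5.3 ≥ 2.43 ✓.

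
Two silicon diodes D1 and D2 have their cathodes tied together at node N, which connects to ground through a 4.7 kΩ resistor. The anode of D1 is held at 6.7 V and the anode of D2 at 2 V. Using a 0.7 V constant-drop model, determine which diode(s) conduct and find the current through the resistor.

Only D1 conducts; I_R ≈ 1.3 mA

Assume both conduct. Then node N would need to be at both 6.7−0.7 = 6 V and 2−0.7 = 1.3 V, which is impossible.
Assume only D1 conducts: V_N = 6.7 − 0.7 = 6 V, so I_R = 6/4.7 = 1.28 mA.
Check D2: its anode-to-cathode voltage is 2 − 6 = -4 V < 0.7 V, so it is off. The assumption is consistent.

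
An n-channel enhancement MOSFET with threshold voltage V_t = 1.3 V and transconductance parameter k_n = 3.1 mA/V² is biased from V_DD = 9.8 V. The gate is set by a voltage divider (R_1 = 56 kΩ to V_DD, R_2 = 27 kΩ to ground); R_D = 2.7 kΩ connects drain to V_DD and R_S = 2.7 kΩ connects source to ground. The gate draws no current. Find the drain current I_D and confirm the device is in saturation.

V_G = V_DD·R_2/(R_1+R_2) = 9.8×27/83 = 3.19 V.
Assume saturation: I_D = (k_n/2)(V_GS − V_t)² with V_GS = V_G − I_D·R_S = 3.19 − 2.7·I_D.
Substituting gives 11.3·I_D² − 16.8·I_D + 5.52 = 0, with roots I_D = 0.491 or 0.996 mA.
The root I_D = 0.996 mA gives V_GS = 0.498 V ≤ V_t, so take I_D = 0.491 mA.
Then V_GS = 1.86 V and V_DS = V_DD − I_D(R_D+R_S) = 9.8 − 0.491×5.4 = 7.15 V.
Saturation requires V_DS ≥ V_GS − V_t = 0.563 V; 7.15 ≥ 0.563 ✓.

I_D ≈ 0.49 mA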